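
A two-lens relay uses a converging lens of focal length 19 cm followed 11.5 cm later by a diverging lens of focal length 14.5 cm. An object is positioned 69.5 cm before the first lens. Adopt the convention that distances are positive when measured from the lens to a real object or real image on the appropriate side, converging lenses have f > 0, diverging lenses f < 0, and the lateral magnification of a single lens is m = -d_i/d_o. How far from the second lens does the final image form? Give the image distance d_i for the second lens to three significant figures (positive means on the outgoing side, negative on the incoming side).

First lens: d_i1 = 1/(1/19 - 1/69.5) = 26.149 cm.
Since 26.149 cm > 11.5 cm, the first image lies past the second lens and serves as a virtual object: d_o2 = L - d_i1 = -14.649 cm.
Second lens: d_i2 = 1/(1/(-14.5) - 1/(-14.649)) = -1430.183 cm.

-1430 cm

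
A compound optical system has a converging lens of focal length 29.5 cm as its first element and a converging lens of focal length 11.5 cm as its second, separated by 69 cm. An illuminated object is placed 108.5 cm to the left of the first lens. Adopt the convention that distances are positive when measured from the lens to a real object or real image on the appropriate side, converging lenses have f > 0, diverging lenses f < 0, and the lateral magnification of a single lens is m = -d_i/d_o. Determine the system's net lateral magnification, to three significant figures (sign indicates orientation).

0.253

Applying the thin-lens equation to the first lens, 1/29.5 = 1/108.5 + 1/d_i1, which gives d_i1 = 40.516 cm.
Its lateral magnification is m_1 = -d_i1/d_o1 = -(40.516)/108.5 = -0.3734.
That image sits 28.484 cm in front of the second lens, so d_o2 = 28.484 cm.
Applying the thin-lens equation again with f_2 = 11.5 cm and d_o2 = 28.484 cm gives d_i2 = 19.287 cm.
m_2 = -(19.287)/(28.484) = -0.6771.
Overall magnification: m = m_1 m_2 = 0.2528.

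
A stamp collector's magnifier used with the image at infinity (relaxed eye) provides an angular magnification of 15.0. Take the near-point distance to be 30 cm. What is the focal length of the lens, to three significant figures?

For the image at infinity, M = D/f.
f = D/M = 30/15.0 = 2.000 cm.

2.00 cm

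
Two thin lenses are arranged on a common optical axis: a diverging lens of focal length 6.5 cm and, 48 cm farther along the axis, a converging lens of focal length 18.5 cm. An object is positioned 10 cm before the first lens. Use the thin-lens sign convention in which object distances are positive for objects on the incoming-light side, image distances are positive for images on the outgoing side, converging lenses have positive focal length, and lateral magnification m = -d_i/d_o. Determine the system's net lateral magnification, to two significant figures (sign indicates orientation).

-0.22

Lens 1: 1/d_i1 = 1/f_1 - 1/d_o1 = 1/(-6.5) - 1/10 = -0.25385 cm^-1, so d_i1 = -3.939 cm.
m_1 = -(-3.939)/10 = 0.3939.
With d_i1 < 0 the first image is virtual and lies on the object side; the object distance for lens 2 is d_o2 = 48 - (-3.939) = 51.939 cm.
Lens 2: 1/d_i2 = 1/f_2 - 1/d_o2 = 1/18.5 - 1/(51.939) = 0.03480 cm^-1, so d_i2 = 28.735 cm.
m_2 = -(28.735)/(51.939) = -0.5532.
The system's lateral magnification is m_1 m_2 = (0.3939)(-0.5532) = -0.2179.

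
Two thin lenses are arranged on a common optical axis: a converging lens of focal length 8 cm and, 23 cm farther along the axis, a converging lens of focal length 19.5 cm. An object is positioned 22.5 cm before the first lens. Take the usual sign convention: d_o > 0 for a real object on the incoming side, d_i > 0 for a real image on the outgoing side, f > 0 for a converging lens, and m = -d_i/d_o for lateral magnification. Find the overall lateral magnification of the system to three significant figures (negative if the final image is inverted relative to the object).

-1.21

Lens 1: 1/d_i1 = 1/f_1 - 1/d_o1 = 1/8 - 1/22.5 = 0.08056 cm^-1, so d_i1 = 12.414 cm.
m_1 = -(12.414)/22.5 = -0.5517.
The intermediate image is 12.414 cm to the right of lens 1, so d_o2 = L - d_i1 = 23 - 12.414 = 10.586 cm.
Lens 2: 1/d_i2 = 1/f_2 - 1/d_o2 = 1/19.5 - 1/(10.586) = -0.04318 cm^-1, so d_i2 = -23.159 cm.
m_2 = -(-23.159)/(10.586) = 2.1876.
The system's lateral magnification is m_1 m_2 = (-0.5517)(2.1876) = -1.2070.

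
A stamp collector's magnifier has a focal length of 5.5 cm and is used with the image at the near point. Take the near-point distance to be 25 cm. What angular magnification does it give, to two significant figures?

5.5

M = 1 + D/f = 1 + 25/5.5 = 5.545.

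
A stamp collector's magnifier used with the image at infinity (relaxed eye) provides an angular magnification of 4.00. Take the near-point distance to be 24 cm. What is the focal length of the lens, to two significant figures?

For the image at infinity, M = D/f.
f = D/M = 24/4.0 = 6.000 cm.

6.0 cm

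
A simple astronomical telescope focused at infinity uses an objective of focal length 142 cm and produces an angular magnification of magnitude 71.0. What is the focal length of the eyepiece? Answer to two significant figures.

2.0 cm

|M| = f_obj/f_eye, so f_eye = f_obj/|M| = 142/71.0 = 2.000 cm.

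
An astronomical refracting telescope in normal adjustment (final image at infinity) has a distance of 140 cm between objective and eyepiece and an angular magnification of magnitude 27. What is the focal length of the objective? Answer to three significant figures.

In normal adjustment the tube length equals f_obj + f_eye and |M| = f_obj/f_eye.
So f_obj = 27 f_eye and 27 f_eye + f_eye = 140 cm, giving f_eye = 140/28 = 5.000 cm and f_obj = 135.000 cm.

135 cm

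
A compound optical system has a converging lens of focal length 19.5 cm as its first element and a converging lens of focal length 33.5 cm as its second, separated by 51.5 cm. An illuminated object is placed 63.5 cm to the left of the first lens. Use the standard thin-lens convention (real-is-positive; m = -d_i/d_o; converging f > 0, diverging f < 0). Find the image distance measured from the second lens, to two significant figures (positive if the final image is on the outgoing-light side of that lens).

-77 cm

Lens 1: 1/d_i1 = 1/f_1 - 1/d_o1 = 1/19.5 - 1/63.5 = 0.03553 cm^-1, so d_i1 = 28.142 cm.
That image sits 23.358 cm in front of the second lens, so d_o2 = 23.358 cm.
Lens 2: 1/d_i2 = 1/f_2 - 1/d_o2 = 1/33.5 - 1/(23.358) = -0.01296 cm^-1, so d_i2 = -77.153 cm.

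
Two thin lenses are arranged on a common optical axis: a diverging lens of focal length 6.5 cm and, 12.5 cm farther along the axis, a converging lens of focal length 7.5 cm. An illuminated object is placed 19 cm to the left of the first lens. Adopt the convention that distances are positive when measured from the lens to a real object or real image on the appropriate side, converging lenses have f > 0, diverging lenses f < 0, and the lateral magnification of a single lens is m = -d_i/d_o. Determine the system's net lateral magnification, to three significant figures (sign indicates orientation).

Applying the thin-lens equation to the first lens, 1/(-6.5) = 1/19 + 1/d_i1, which gives d_i1 = -4.843 cm.
Its lateral magnification is m_1 = -d_i1/d_o1 = -(-4.843)/19 = 0.2549.
The intermediate image is virtual, 4.843 cm to the left of lens 1, so d_o2 = L - d_i1 = 12.5 - (-4.843) = 17.343 cm.
Applying the thin-lens equation again with f_2 = 7.5 cm and d_o2 = 17.343 cm gives d_i2 = 13.215 cm.
m_2 = -(13.215)/(17.343) = -0.7620.
The system's lateral magnification is m_1 m_2 = (0.2549)(-0.7620) = -0.1942.

-0.194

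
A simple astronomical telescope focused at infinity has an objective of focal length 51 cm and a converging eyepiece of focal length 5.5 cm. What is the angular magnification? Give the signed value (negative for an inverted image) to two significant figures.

-9.3

M = -f_obj/f_eye = -51/(5.5) = -9.273.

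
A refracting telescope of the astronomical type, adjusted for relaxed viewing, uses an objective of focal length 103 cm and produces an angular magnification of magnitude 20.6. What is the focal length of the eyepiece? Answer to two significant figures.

5.0 cm

|M| = f_obj/f_eye, so f_eye = f_obj/|M| = 103/20.6 = 5.000 cm.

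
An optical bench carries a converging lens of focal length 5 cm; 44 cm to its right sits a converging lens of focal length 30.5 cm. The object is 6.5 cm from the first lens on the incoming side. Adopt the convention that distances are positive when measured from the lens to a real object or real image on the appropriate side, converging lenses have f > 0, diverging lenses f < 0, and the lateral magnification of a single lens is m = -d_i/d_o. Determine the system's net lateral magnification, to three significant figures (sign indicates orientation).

Applying the thin-lens equation to the first lens, 1/5 = 1/6.5 + 1/d_i1, which gives d_i1 = 21.667 cm.
Its lateral magnification is m_1 = -d_i1/d_o1 = -(21.667)/6.5 = -3.3333.
That image sits 22.333 cm in front of the second lens, so d_o2 = 22.333 cm.
Applying the thin-lens equation again with f_2 = 30.5 cm and d_o2 = 22.333 cm gives d_i2 = -83.408 cm.
m_2 = -(-83.408)/(22.333) = 3.7347.
The system's lateral magnification is m_1 m_2 = (-3.3333)(3.7347) = -12.4490.

-12.4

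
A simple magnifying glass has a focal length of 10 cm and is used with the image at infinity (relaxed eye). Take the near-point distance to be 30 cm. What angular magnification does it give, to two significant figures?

M = D/f = 30/10 = 3.000.

3.0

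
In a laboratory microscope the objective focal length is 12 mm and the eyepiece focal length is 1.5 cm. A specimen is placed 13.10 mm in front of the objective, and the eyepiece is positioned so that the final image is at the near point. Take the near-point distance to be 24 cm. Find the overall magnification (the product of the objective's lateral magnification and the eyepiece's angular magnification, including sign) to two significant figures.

-190

Convert to cm: f_obj = 12 mm = 1.2 cm; d_o = 13.10 mm = 1.31 cm.
Objective: 1/d_i = 1/f_obj - 1/d_o = 1/1.2 - 1/1.31 = 0.06997 cm^-1, so d_i = 14.291 cm.
m_obj = -d_i/d_o = -14.291/1.31 = -10.909.
Eyepiece angular magnification (image at near point): M_eye = 1 + D/f_e = 1 + 24/1.5 = 17.000.
Overall M = m_obj x M_eye = (-10.909)(17.000) = -185.45.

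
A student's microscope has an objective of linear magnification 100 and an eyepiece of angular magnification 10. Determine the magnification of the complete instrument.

1000

The overall magnification of a compound microscope is the product of the objective and eyepiece magnifications:
M = M_obj x M_eye = 100 x 10 = 1000.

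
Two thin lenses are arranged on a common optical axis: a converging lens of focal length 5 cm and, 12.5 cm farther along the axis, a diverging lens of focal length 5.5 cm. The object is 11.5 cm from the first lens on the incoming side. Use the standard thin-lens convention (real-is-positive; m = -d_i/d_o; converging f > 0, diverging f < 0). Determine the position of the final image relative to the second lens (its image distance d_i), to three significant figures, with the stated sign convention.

-2.20 cm

Applying the thin-lens equation to the first lens, 1/5 = 1/11.5 + 1/d_i1, which gives d_i1 = 8.846 cm.
Object distance for lens 2: d_o2 = 12.5 - 8.846 = 3.654 cm.
Applying the thin-lens equation again with f_2 = -5.5 cm and d_o2 = 3.654 cm gives d_i2 = -2.195 cm.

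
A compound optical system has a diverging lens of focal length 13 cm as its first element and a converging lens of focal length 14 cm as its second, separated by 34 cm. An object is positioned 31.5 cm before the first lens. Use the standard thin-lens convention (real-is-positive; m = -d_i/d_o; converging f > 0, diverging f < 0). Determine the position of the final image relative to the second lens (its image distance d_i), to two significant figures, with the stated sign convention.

Lens 1: 1/d_i1 = 1/f_1 - 1/d_o1 = 1/(-13) - 1/31.5 = -0.10867 cm^-1, so d_i1 = -9.202 cm.
With d_i1 < 0 the first image is virtual and lies on the object side; the object distance for lens 2 is d_o2 = 34 - (-9.202) = 43.202 cm.
Lens 2: 1/d_i2 = 1/f_2 - 1/d_o2 = 1/14 - 1/(43.202) = 0.04828 cm^-1, so d_i2 = 20.712 cm.

21 cm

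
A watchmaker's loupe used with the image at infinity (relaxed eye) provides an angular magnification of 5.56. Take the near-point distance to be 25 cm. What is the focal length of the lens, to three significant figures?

4.50 cm

For the image at infinity, M = D/f.
f = D/M = 25/5.56 = 4.496 cm.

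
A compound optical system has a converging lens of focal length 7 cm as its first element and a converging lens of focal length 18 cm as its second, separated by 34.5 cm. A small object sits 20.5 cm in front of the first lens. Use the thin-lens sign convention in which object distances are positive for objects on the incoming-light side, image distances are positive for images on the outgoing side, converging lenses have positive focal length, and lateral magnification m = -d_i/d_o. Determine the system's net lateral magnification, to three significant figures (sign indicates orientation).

1.59

Applying the thin-lens equation to the first lens, 1/7 = 1/20.5 + 1/d_i1, which gives d_i1 = 10.630 cm.
Its lateral magnification is m_1 = -d_i1/d_o1 = -(10.630)/20.5 = -0.5185.
That image sits 23.870 cm in front of the second lens, so d_o2 = 23.870 cm.
Applying the thin-lens equation again with f_2 = 18 cm and d_o2 = 23.870 cm gives d_i2 = 73.192 cm.
m_2 = -(73.192)/(23.870) = -3.0662.
Overall magnification: m = m_1 m_2 = 1.5899.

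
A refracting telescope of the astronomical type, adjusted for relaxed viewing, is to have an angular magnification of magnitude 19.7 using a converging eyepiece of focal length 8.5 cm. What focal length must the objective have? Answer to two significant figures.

170 cm

|M| = f_obj/|f_eye|, so f_obj = |M| x |f_eye| = 19.7 x 8.5 = 167.450 cm.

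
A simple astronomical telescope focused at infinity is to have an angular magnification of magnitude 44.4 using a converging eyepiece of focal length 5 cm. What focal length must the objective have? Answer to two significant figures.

|M| = f_obj/|f_eye|, so f_obj = |M| x |f_eye| = 44.4 x 5 = 222.000 cm.

220 cm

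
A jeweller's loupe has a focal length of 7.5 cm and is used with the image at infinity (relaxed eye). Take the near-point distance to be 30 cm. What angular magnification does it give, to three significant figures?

4.00

M = D/f = 30/7.5 = 4.000.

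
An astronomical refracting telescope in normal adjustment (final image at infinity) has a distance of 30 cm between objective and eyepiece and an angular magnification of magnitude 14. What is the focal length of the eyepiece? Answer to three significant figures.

2.00 cm

In normal adjustment the tube length equals f_obj + f_eye and |M| = f_obj/f_eye.
So f_obj = 14 f_eye and 14 f_eye + f_eye = 30 cm, giving f_eye = 30/15 = 2.000 cm and f_obj = 28.000 cm.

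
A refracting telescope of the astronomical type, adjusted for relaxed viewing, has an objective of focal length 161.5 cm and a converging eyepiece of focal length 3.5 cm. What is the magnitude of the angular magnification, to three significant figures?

|M| = f_obj/|f_eye| = 161.5/3.5 = 46.143.

46.1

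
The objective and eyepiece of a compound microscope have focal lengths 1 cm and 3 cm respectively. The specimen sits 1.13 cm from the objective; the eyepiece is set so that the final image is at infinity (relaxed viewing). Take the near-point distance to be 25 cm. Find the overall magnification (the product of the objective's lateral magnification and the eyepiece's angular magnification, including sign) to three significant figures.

-64.1

Objective: 1/d_i = 1/f_obj - 1/d_o = 1/1 - 1/1.13 = 0.11504 cm^-1, so d_i = 8.692 cm.
m_obj = -d_i/d_o = -8.692/1.13 = -7.692.
Eyepiece angular magnification (image at infinity): M_eye = D/f_e = 25/3 = 8.333.
Overall M = m_obj x M_eye = (-7.692)(8.333) = -64.10.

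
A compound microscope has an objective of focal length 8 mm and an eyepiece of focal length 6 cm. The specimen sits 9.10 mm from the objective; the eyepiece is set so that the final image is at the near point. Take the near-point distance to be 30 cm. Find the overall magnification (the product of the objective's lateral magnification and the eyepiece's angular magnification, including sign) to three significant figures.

Convert to cm: f_obj = 8 mm = 0.8 cm; d_o = 9.10 mm = 0.91 cm.
Objective: 1/d_i = 1/f_obj - 1/d_o = 1/0.8 - 1/0.91 = 0.15110 cm^-1, so d_i = 6.618 cm.
m_obj = -d_i/d_o = -6.618/0.91 = -7.273.
Eyepiece angular magnification (image at near point): M_eye = 1 + D/f_e = 1 + 30/6 = 6.000.
Overall M = m_obj x M_eye = (-7.273)(6.000) = -43.64.

-43.6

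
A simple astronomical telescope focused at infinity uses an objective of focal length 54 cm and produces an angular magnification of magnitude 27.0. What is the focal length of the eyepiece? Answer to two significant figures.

2.0 cm

|M| = f_obj/f_eye, so f_eye = f_obj/|M| = 54/27.0 = 2.000 cm.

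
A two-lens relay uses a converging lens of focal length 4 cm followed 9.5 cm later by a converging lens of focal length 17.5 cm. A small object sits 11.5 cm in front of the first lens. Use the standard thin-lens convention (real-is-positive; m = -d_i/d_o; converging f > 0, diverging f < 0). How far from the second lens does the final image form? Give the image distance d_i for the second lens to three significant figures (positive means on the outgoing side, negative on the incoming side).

First lens: d_i1 = 1/(1/4 - 1/11.5) = 6.133 cm.
Object distance for lens 2: d_o2 = 9.5 - 6.133 = 3.367 cm.
Second lens: d_i2 = 1/(1/17.5 - 1/(3.367)) = -4.169 cm.

-4.17 cm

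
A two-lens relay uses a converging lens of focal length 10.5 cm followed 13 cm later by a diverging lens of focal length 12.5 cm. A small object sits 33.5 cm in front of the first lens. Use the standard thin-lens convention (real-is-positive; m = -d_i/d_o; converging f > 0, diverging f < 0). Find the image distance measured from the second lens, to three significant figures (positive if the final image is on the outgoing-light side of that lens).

Applying the thin-lens equation to the first lens, 1/10.5 = 1/33.5 + 1/d_i1, which gives d_i1 = 15.293 cm.
This image would form 15.293 cm past lens 1, i.e. 2.293 cm beyond lens 2, so it is a virtual object for lens 2: d_o2 = 13 - 15.293 = -2.293 cm.
Applying the thin-lens equation again with f_2 = -12.5 cm and d_o2 = -2.293 cm gives d_i2 = 2.809 cm.

2.81 cm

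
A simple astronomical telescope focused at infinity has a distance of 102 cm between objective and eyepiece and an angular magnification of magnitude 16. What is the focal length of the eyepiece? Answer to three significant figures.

6.00 cm

In normal adjustment the tube length equals f_obj + f_eye and |M| = f_obj/f_eye.
So f_obj = 16 f_eye and 16 f_eye + f_eye = 102 cm, giving f_eye = 102/17 = 6.000 cm and f_obj = 96.000 cm.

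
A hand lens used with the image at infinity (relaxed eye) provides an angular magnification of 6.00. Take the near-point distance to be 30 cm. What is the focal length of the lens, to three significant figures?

5.00 cm

For the image at infinity, M = D/f.
f = D/M = 30/6.0 = 5.000 cm.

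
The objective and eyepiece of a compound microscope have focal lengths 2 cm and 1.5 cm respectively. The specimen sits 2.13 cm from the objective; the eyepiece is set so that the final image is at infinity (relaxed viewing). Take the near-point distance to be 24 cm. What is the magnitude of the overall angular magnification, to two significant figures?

250

Objective: 1/d_i = 1/f_obj - 1/d_o = 1/2 - 1/2.13 = 0.03052 cm^-1, so d_i = 32.769 cm.
m_obj = -d_i/d_o = -32.769/2.13 = -15.385.
Eyepiece angular magnification (image at infinity): M_eye = D/f_e = 24/1.5 = 16.000.
Overall M = m_obj x M_eye = (-15.385)(16.000) = -246.15.
|M| = 246.15.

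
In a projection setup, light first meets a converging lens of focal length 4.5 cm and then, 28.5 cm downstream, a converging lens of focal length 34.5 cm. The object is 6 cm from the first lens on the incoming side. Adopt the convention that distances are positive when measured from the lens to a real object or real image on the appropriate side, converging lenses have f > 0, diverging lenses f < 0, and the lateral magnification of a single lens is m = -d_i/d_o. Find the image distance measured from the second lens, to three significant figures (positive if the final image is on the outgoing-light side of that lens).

First lens: d_i1 = 1/(1/4.5 - 1/6) = 18.000 cm.
That image sits 10.500 cm in front of the second lens, so d_o2 = 10.500 cm.
Second lens: d_i2 = 1/(1/34.5 - 1/(10.500)) = -15.094 cm.

-15.1 cm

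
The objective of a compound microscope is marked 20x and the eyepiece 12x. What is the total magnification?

240

The overall magnification of a compound microscope is the product of the objective and eyepiece magnifications:
M = M_obj x M_eye = 20 x 12 = 240.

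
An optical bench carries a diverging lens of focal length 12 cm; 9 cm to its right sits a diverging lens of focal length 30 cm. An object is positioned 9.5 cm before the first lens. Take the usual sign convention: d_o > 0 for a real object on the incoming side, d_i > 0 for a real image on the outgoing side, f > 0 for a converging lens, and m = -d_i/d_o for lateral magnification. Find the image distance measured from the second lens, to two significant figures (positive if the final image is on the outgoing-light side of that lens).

Applying the thin-lens equation to the first lens, 1/(-12) = 1/9.5 + 1/d_i1, which gives d_i1 = -5.302 cm.
The intermediate image is virtual, 5.302 cm to the left of lens 1, so d_o2 = L - d_i1 = 9 - (-5.302) = 14.302 cm.
Applying the thin-lens equation again with f_2 = -30 cm and d_o2 = 14.302 cm gives d_i2 = -9.685 cm.

-9.7 cm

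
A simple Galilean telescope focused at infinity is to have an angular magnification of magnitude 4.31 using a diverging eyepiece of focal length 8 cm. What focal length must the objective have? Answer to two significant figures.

|M| = f_obj/|f_eye|, so f_obj = |M| x |f_eye| = 4.31 x 8 = 34.480 cm.

34 cm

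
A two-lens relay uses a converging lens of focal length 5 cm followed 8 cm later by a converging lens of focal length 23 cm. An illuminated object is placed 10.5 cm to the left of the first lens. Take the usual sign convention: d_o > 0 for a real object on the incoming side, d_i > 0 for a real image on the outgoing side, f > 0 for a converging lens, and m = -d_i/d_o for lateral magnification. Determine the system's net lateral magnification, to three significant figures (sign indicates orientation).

Lens 1: 1/d_i1 = 1/f_1 - 1/d_o1 = 1/5 - 1/10.5 = 0.10476 cm^-1, so d_i1 = 9.545 cm.
m_1 = -(9.545)/10.5 = -0.9091.
Since 9.545 cm > 8 cm, the first image lies past the second lens and serves as a virtual object: d_o2 = L - d_i1 = -1.545 cm.
Lens 2: 1/d_i2 = 1/f_2 - 1/d_o2 = 1/23 - 1/(-1.545) = 0.69054 cm^-1, so d_i2 = 1.448 cm.
m_2 = -(1.448)/(-1.545) = 0.9370.
Overall magnification: m = m_1 m_2 = -0.8519.

-0.852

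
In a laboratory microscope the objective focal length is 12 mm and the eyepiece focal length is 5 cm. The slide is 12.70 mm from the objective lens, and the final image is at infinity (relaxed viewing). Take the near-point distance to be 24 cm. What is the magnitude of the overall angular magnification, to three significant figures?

82.3

Convert to cm: f_obj = 12 mm = 1.2 cm; d_o = 12.70 mm = 1.27 cm.
Objective: 1/d_i = 1/f_obj - 1/d_o = 1/1.2 - 1/1.27 = 0.04593 cm^-1, so d_i = 21.771 cm.
m_obj = -d_i/d_o = -21.771/1.27 = -17.143.
Eyepiece angular magnification (image at infinity): M_eye = D/f_e = 24/5 = 4.800.
Overall M = m_obj x M_eye = (-17.143)(4.800) = -82.29.
|M| = 82.29.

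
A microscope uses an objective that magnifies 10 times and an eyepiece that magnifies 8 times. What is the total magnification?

The overall magnification of a compound microscope is the product of the objective and eyepiece magnifications:
M = M_obj x M_eye = 10 x 8 = 80.

80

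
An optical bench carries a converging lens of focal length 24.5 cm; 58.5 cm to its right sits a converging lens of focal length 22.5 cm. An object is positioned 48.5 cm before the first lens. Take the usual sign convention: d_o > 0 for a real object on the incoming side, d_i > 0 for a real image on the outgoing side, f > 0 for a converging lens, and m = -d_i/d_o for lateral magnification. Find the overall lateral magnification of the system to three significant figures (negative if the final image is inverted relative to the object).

-1.70

Lens 1: 1/d_i1 = 1/f_1 - 1/d_o1 = 1/24.5 - 1/48.5 = 0.02020 cm^-1, so d_i1 = 49.510 cm.
m_1 = -(49.510)/48.5 = -1.0208.
The intermediate image is 49.510 cm to the right of lens 1, so d_o2 = L - d_i1 = 58.5 - 49.510 = 8.990 cm.
Lens 2: 1/d_i2 = 1/f_2 - 1/d_o2 = 1/22.5 - 1/(8.990) = -0.06680 cm^-1, so d_i2 = -14.971 cm.
m_2 = -(-14.971)/(8.990) = 1.6654.
Overall magnification: m = m_1 m_2 = -1.7001.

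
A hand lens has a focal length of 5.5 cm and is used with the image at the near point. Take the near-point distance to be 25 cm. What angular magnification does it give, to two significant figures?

M = 1 + D/f = 1 + 25/5.5 = 5.545.

5.5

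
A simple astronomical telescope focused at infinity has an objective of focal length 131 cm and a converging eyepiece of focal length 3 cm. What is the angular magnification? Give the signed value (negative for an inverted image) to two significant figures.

-44

M = -f_obj/f_eye = -131/(3) = -43.667.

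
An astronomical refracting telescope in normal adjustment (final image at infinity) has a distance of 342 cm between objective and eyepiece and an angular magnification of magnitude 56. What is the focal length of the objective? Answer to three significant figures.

336 cm

In normal adjustment the tube length equals f_obj + f_eye and |M| = f_obj/f_eye.
So f_obj = 56 f_eye and 56 f_eye + f_eye = 342 cm, giving f_eye = 342/57 = 6.000 cm and f_obj = 336.000 cm.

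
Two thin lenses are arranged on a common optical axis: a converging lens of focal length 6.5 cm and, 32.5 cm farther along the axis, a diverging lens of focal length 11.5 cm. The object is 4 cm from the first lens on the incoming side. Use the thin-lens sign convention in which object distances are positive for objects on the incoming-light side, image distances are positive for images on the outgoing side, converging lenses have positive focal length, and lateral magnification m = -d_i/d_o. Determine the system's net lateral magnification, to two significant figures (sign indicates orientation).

First lens: d_i1 = 1/(1/6.5 - 1/4) = -10.400 cm.
m_1 = -(-10.400)/4 = 2.6000.
With d_i1 < 0 the first image is virtual and lies on the object side; the object distance for lens 2 is d_o2 = 32.5 - (-10.400) = 42.900 cm.
Second lens: d_i2 = 1/(1/(-11.5) - 1/(42.900)) = -9.069 cm.
m_2 = -(-9.069)/(42.900) = 0.2114.
The system's lateral magnification is m_1 m_2 = (2.6000)(0.2114) = 0.5496.

0.55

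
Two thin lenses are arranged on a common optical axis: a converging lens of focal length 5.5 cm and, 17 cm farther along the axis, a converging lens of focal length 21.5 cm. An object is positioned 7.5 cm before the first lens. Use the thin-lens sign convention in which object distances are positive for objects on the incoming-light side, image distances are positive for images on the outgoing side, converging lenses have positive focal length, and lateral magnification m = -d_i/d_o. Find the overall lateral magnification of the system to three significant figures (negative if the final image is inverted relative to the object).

-2.35

Applying the thin-lens equation to the first lens, 1/5.5 = 1/7.5 + 1/d_i1, which gives d_i1 = 20.625 cm.
Its lateral magnification is m_1 = -d_i1/d_o1 = -(20.625)/7.5 = -2.7500.
This image would form 20.625 cm past lens 1, i.e. 3.625 cm beyond lens 2, so it is a virtual object for lens 2: d_o2 = 17 - 20.625 = -3.625 cm.
Applying the thin-lens equation again with f_2 = 21.5 cm and d_o2 = -3.625 cm gives d_i2 = 3.102 cm.
m_2 = -(3.102)/(-3.625) = 0.8557.
Total m = m_1 x m_2 = (-2.7500)(0.8557) = -2.3532.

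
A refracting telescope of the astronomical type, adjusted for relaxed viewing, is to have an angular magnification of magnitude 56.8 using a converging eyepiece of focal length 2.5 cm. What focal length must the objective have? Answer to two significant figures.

140 cm

|M| = f_obj/|f_eye|, so f_obj = |M| x |f_eye| = 56.8 x 2.5 = 142.000 cm.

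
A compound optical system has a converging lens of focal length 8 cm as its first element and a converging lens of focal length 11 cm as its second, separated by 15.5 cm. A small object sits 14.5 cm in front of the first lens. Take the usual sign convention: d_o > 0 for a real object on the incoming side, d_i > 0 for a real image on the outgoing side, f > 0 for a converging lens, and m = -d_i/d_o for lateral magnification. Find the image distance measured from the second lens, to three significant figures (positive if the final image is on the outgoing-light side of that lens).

First lens: d_i1 = 1/(1/8 - 1/14.5) = 17.846 cm.
This image would form 17.846 cm past lens 1, i.e. 2.346 cm beyond lens 2, so it is a virtual object for lens 2: d_o2 = 15.5 - 17.846 = -2.346 cm.
Second lens: d_i2 = 1/(1/11 - 1/(-2.346)) = 1.934 cm.

1.93 cm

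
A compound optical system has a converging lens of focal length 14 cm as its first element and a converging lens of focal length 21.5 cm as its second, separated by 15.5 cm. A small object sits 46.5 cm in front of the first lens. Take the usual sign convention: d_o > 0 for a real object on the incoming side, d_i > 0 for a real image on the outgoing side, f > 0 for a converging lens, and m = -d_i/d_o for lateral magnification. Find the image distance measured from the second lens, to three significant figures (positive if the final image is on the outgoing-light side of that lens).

3.74 cm

Applying the thin-lens equation to the first lens, 1/14 = 1/46.5 + 1/d_i1, which gives d_i1 = 20.031 cm.
Since 20.031 cm > 15.5 cm, the first image lies past the second lens and serves as a virtual object: d_o2 = L - d_i1 = -4.531 cm.
Applying the thin-lens equation again with f_2 = 21.5 cm and d_o2 = -4.531 cm gives d_i2 = 3.742 cm.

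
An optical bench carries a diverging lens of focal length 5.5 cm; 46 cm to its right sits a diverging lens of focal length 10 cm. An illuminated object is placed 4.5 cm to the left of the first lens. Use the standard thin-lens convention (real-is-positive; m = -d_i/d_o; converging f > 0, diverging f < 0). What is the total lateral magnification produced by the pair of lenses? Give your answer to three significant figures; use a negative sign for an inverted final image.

0.0941

Applying the thin-lens equation to the first lens, 1/(-5.5) = 1/4.5 + 1/d_i1, which gives d_i1 = -2.475 cm.
Its lateral magnification is m_1 = -d_i1/d_o1 = -(-2.475)/4.5 = 0.5500.
With d_i1 < 0 the first image is virtual and lies on the object side; the object distance for lens 2 is d_o2 = 46 - (-2.475) = 48.475 cm.
Applying the thin-lens equation again with f_2 = -10 cm and d_o2 = 48.475 cm gives d_i2 = -8.290 cm.
m_2 = -(-8.290)/(48.475) = 0.1710.
Overall magnification: m = m_1 m_2 = 0.0941.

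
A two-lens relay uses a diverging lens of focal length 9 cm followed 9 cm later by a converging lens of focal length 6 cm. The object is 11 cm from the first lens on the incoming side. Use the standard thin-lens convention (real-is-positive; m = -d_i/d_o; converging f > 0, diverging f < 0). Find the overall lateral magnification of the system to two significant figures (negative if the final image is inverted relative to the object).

Lens 1: 1/d_i1 = 1/f_1 - 1/d_o1 = 1/(-9) - 1/11 = -0.20202 cm^-1, so d_i1 = -4.950 cm.
m_1 = -(-4.950)/11 = 0.4500.
With d_i1 < 0 the first image is virtual and lies on the object side; the object distance for lens 2 is d_o2 = 9 - (-4.950) = 13.950 cm.
Lens 2: 1/d_i2 = 1/f_2 - 1/d_o2 = 1/6 - 1/(13.950) = 0.09498 cm^-1, so d_i2 = 10.528 cm.
m_2 = -(10.528)/(13.950) = -0.7547.
Total m = m_1 x m_2 = (0.4500)(-0.7547) = -0.3396.

-0.34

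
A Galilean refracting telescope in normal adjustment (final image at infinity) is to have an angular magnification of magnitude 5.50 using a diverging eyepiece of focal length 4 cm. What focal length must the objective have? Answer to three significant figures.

|M| = f_obj/|f_eye|, so f_obj = |M| x |f_eye| = 5.5 x 4 = 22.000 cm.

22.0 cm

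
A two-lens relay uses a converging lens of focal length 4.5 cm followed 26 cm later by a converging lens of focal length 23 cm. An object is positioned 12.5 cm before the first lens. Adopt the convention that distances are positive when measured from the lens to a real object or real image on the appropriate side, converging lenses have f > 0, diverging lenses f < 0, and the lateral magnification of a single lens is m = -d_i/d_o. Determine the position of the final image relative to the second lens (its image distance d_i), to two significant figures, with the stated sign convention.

Lens 1: 1/d_i1 = 1/f_1 - 1/d_o1 = 1/4.5 - 1/12.5 = 0.14222 cm^-1, so d_i1 = 7.031 cm.
The intermediate image is 7.031 cm to the right of lens 1, so d_o2 = L - d_i1 = 26 - 7.031 = 18.969 cm.
Lens 2: 1/d_i2 = 1/f_2 - 1/d_o2 = 1/23 - 1/(18.969) = -0.00924 cm^-1, so d_i2 = -108.225 cm.

-110 cm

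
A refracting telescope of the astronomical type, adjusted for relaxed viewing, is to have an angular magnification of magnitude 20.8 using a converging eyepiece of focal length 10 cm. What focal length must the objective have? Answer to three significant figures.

208 cm

|M| = f_obj/|f_eye|, so f_obj = |M| x |f_eye| = 20.8 x 10 = 208.000 cm.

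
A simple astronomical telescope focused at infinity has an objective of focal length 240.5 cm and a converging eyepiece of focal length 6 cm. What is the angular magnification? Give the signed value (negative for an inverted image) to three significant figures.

M = -f_obj/f_eye = -240.5/(6) = -40.083.

-40.1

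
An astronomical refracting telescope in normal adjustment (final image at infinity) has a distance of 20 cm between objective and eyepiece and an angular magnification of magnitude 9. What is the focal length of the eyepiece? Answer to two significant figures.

2.0 cm

In normal adjustment the tube length equals f_obj + f_eye and |M| = f_obj/f_eye.
So f_obj = 9 f_eye and 9 f_eye + f_eye = 20 cm, giving f_eye = 20/10 = 2.000 cm and f_obj = 18.000 cm.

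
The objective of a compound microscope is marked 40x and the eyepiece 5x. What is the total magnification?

The overall magnification of a compound microscope is the product of the objective and eyepiece magnifications:
M = M_obj x M_eye = 40 x 5 = 200.

200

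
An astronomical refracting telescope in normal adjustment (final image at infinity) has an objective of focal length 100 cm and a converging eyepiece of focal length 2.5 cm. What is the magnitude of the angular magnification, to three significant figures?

|M| = f_obj/|f_eye| = 100/2.5 = 40.000.

40.0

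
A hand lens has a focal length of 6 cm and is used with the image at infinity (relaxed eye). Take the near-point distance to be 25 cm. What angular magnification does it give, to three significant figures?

M = D/f = 25/6 = 4.167.

4.17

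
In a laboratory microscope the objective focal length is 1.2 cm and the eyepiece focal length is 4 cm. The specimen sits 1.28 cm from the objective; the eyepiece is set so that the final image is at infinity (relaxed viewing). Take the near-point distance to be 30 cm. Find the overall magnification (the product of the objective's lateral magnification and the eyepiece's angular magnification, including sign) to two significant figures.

Objective: 1/d_i = 1/f_obj - 1/d_o = 1/1.2 - 1/1.28 = 0.05208 cm^-1, so d_i = 19.200 cm.
m_obj = -d_i/d_o = -19.200/1.28 = -15.000.
Eyepiece angular magnification (image at infinity): M_eye = D/f_e = 30/4 = 7.500.
Overall M = m_obj x M_eye = (-15.000)(7.500) = -112.50.

-110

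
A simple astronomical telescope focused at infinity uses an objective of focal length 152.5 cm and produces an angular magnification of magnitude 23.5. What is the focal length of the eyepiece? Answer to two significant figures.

6.5 cm

|M| = f_obj/f_eye, so f_eye = f_obj/|M| = 152.5/23.5 = 6.489 cm.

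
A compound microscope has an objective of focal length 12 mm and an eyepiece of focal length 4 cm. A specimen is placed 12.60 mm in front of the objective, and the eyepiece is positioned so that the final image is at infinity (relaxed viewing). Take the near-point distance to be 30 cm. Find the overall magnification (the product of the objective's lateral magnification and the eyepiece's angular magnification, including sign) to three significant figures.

-150

Convert to cm: f_obj = 12 mm = 1.2 cm; d_o = 12.60 mm = 1.26 cm.
Objective: 1/d_i = 1/f_obj - 1/d_o = 1/1.2 - 1/1.26 = 0.03968 cm^-1, so d_i = 25.200 cm.
m_obj = -d_i/d_o = -25.200/1.26 = -20.000.
Eyepiece angular magnification (image at infinity): M_eye = D/f_e = 30/4 = 7.500.
Overall M = m_obj x M_eye = (-20.000)(7.500) = -150.00.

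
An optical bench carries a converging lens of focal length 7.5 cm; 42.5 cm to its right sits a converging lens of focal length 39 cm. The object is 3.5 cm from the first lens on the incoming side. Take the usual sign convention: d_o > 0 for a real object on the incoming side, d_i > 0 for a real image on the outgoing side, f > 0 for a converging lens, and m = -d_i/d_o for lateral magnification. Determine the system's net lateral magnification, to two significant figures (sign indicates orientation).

First lens: d_i1 = 1/(1/7.5 - 1/3.5) = -6.563 cm.
m_1 = -(-6.563)/3.5 = 1.8750.
With d_i1 < 0 the first image is virtual and lies on the object side; the object distance for lens 2 is d_o2 = 42.5 - (-6.563) = 49.062 cm.
Second lens: d_i2 = 1/(1/39 - 1/(49.062)) = 190.155 cm.
m_2 = -(190.155)/(49.062) = -3.8758.
Total m = m_1 x m_2 = (1.8750)(-3.8758) = -7.2671.

-7.3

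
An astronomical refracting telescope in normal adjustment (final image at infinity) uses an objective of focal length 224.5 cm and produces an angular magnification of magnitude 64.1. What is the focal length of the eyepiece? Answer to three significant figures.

3.50 cm

|M| = f_obj/f_eye, so f_eye = f_obj/|M| = 224.5/64.1 = 3.502 cm.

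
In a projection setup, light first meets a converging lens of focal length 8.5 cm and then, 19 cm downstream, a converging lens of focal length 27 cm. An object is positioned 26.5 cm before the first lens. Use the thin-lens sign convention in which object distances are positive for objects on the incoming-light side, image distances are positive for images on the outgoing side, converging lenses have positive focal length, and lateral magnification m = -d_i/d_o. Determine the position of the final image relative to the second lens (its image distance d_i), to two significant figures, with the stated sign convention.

-8.5 cm

First lens: d_i1 = 1/(1/8.5 - 1/26.5) = 12.514 cm.
Object distance for lens 2: d_o2 = 19 - 12.514 = 6.486 cm.
Second lens: d_i2 = 1/(1/27 - 1/(6.486)) = -8.537 cm.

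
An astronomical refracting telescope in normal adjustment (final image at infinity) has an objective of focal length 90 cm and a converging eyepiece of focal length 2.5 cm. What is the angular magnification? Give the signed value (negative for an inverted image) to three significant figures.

-36.0

M = -f_obj/f_eye = -90/(2.5) = -36.000.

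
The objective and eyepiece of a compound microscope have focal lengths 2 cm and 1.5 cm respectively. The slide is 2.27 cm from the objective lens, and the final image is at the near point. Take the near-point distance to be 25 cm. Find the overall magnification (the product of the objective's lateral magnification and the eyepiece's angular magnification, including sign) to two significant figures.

Objective: 1/d_i = 1/f_obj - 1/d_o = 1/2 - 1/2.27 = 0.05947 cm^-1, so d_i = 16.815 cm.
m_obj = -d_i/d_o = -16.815/2.27 = -7.407.
Eyepiece angular magnification (image at near point): M_eye = 1 + D/f_e = 1 + 25/1.5 = 17.667.
Overall M = m_obj x M_eye = (-7.407)(17.667) = -130.86.

-130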